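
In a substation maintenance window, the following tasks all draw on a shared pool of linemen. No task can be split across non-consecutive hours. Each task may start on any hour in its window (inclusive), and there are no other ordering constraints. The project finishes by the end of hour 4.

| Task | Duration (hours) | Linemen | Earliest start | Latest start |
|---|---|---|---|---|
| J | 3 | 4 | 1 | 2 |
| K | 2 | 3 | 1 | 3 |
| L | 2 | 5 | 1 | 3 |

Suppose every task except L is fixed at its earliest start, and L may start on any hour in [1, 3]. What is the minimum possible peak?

L@1: h1:12  h2:12  h3:4  h4:0 → peak 12
L@2: h1:7  h2:12  h3:9  h4:0 → peak 12
L@3: h1:7  h2:7  h3:9  h4:5 → peak 9
Best is L@3, peak 9.

9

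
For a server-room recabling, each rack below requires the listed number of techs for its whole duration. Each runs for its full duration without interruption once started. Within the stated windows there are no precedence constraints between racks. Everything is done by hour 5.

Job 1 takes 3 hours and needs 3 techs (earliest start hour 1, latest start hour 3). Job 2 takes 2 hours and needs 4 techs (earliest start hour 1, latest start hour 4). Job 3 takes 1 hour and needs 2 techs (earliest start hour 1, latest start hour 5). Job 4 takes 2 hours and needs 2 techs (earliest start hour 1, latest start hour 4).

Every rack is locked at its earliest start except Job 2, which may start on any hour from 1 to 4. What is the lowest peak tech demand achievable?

Job 2@1: h1:11  h2:9  h3:3  h4:0  h5:0 → peak 11
Job 2@2: h1:7  h2:9  h3:7  h4:0  h5:0 → peak 9
Job 2@3: h1:7  h2:5  h3:7  h4:4  h5:0 → peak 7
Job 2@4: h1:7  h2:5  h3:3  h4:4  h5:4 → peak 7
Best is Job 2@3, peak 7.

7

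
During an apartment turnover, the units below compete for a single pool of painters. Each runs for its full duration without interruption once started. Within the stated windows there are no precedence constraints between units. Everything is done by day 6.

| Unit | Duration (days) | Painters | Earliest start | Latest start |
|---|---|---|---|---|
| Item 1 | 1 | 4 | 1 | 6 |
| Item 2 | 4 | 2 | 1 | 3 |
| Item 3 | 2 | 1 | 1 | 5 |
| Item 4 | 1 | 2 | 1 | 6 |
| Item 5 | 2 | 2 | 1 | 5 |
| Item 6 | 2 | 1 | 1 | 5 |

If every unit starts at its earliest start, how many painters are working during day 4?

At early start, day 4 has: Item 2.
Demand: 2 = 2.

2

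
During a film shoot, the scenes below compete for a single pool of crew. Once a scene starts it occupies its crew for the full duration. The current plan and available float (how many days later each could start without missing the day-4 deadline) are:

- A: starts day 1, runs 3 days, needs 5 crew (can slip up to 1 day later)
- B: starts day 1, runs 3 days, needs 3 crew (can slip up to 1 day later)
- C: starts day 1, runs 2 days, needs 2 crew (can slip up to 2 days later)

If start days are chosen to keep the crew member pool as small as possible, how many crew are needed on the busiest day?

Schedule A@1, B@1, C@1: d1:10  d2:10  d3:8  d4:0 — peak 10.
No arrangement of the 12 feasible schedules does better.

10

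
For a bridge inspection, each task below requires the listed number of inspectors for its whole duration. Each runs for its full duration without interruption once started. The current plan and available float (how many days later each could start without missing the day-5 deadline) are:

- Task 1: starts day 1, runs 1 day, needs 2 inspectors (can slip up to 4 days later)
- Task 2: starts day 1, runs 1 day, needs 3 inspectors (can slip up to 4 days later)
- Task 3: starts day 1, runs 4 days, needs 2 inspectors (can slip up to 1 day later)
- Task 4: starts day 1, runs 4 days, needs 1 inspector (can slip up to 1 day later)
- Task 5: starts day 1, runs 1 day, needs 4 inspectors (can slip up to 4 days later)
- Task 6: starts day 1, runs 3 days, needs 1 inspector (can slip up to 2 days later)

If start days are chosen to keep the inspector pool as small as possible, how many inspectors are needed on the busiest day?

6

Early-start (Task 1@1, Task 2@1, Task 3@1, Task 4@1, Task 5@1, Task 6@1) gives peak 13: d1:13  d2:4  d3:4  d4:3  d5:0.
Shift Task 3→2, Task 5→5, Task 6→2.
Schedule Task 1@1, Task 2@1, Task 3@2, Task 4@1, Task 5@5, Task 6@2: d1:6  d2:4  d3:4  d4:4  d5:6 — peak 6.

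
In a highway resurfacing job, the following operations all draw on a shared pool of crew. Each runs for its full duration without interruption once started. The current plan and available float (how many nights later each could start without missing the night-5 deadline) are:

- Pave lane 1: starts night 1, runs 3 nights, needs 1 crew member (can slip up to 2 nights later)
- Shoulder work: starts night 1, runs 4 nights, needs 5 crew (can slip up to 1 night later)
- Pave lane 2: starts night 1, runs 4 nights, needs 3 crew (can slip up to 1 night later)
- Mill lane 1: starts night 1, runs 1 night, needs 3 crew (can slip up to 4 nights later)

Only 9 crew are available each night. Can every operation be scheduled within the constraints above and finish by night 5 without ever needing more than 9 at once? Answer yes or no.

yes

Schedule Pave lane 1@1, Shoulder work@1, Pave lane 2@1, Mill lane 1@5: n1:9  n2:9  n3:9  n4:8  n5:3 — peak 9 ≤ 9.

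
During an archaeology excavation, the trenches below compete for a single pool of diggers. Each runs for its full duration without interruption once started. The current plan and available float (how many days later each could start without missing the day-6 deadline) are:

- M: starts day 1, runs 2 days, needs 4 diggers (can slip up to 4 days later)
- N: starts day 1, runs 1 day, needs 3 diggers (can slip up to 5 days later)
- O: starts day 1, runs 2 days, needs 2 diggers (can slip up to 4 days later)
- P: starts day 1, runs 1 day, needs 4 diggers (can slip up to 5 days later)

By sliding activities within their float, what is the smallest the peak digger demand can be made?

4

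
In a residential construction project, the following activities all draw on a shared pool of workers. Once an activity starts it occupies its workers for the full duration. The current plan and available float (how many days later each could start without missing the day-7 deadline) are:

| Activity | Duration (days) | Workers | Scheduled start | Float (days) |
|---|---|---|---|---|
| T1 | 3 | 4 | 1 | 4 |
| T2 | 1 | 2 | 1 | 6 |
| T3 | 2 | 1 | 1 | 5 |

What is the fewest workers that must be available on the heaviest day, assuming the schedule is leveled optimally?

4

Early-start (T1@1, T2@1, T3@1) gives peak 7: d1:7  d2:5  d3:4  d4:0  d5:0  d6:0  d7:0.
Shift T2→4, T3→4.
Schedule T1@1, T2@4, T3@4: d1:4  d2:4  d3:4  d4:3  d5:1  d6:0  d7:0 — peak 4.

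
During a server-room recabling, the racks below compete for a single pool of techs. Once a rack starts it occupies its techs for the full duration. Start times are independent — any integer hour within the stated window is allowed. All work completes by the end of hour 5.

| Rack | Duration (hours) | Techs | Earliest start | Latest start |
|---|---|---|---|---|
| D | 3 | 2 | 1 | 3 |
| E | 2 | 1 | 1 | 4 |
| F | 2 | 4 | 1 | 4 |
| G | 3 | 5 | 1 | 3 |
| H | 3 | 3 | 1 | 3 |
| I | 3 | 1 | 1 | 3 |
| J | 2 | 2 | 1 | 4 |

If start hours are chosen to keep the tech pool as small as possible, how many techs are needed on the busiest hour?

Early-start (D@1, E@1, F@1, G@1, H@1, I@1, J@1) gives peak 18: h1:18  h2:18  h3:11  h4:0  h5:0.
Shift G→3, J→4.
Schedule D@1, E@1, F@1, G@3, H@1, I@1, J@4: h1:11  h2:11  h3:11  h4:7  h5:7 — peak 11.

11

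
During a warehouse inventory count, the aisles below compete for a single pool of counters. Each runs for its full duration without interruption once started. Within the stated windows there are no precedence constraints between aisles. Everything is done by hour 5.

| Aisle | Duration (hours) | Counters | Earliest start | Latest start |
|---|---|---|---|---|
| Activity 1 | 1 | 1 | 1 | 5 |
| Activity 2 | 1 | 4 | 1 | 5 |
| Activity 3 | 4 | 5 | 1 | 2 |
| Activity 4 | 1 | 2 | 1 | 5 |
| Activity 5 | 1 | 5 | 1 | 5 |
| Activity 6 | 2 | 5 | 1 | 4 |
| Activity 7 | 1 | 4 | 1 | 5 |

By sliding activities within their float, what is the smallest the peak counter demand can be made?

10

Early-start (Activity 1@1, Activity 2@1, Activity 3@1, Activity 4@1, Activity 5@1, Activity 6@1, Activity 7@1) gives peak 26: h1:26  h2:10  h3:5  h4:5  h5:0.
Shift Activity 4→2, Activity 5→3, Activity 6→4, Activity 7→5.
Schedule Activity 1@1, Activity 2@1, Activity 3@1, Activity 4@2, Activity 5@3, Activity 6@4, Activity 7@5: h1:10  h2:7  h3:10  h4:10  h5:9 — peak 10.
Total counter-hours = 46 over 5 hours ⇒ peak ≥ ⌈46/5⌉ = 10, so 10 is optimal.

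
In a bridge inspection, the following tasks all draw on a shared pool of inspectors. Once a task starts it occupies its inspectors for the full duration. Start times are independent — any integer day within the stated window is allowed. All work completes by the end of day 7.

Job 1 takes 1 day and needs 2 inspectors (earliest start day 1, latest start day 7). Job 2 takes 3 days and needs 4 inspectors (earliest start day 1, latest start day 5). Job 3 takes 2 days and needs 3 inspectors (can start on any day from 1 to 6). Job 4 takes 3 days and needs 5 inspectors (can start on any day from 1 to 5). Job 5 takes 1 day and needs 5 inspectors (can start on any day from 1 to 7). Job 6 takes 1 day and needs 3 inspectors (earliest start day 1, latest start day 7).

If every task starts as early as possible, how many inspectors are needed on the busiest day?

Early-start schedule: Job 1@1, Job 2@1, Job 3@1, Job 4@1, Job 5@1, Job 6@1.
Load per day: day 1: 22, day 2: 12, day 3: 9, day 4: 0, day 5: 0, day 6: 0, day 7: 0.
Peak is 22.

22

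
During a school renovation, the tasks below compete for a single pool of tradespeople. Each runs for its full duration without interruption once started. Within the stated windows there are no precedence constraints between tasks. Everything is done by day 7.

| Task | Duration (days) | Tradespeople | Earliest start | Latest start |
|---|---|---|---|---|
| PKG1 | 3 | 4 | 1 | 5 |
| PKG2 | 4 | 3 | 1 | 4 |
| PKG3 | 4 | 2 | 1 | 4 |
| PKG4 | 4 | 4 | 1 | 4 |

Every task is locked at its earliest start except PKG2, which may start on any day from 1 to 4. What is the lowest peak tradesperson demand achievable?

10

PKG2@1: d1:13  d2:13  d3:13  d4:9  d5:0  d6:0  d7:0 → peak 13
PKG2@2: d1:10  d2:13  d3:13  d4:9  d5:3  d6:0  d7:0 → peak 13
PKG2@3: d1:10  d2:10  d3:13  d4:9  d5:3  d6:3  d7:0 → peak 13
PKG2@4: d1:10  d2:10  d3:10  d4:9  d5:3  d6:3  d7:3 → peak 10
Best is PKG2@4, peak 10.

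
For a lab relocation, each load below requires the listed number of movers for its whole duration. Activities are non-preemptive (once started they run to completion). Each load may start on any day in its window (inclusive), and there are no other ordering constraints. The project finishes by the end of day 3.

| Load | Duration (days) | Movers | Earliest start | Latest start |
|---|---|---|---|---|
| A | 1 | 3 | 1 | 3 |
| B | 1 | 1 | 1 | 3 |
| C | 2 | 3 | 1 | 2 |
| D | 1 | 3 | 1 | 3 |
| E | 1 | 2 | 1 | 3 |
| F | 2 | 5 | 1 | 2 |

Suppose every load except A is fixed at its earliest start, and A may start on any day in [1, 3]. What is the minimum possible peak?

A@1: d1:17  d2:8  d3:0 → peak 17
A@2: d1:14  d2:11  d3:0 → peak 14
A@3: d1:14  d2:8  d3:3 → peak 14
Best is A@2, peak 14.

14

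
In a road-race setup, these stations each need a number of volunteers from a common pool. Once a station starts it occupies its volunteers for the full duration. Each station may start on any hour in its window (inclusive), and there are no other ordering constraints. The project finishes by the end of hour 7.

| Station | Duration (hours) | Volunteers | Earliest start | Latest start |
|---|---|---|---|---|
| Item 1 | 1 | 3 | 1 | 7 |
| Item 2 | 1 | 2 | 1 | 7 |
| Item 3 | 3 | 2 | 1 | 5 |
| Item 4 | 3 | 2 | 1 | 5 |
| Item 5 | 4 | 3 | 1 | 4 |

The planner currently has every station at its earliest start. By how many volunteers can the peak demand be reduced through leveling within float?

Early-start peak: h1:12  h2:7  h3:7  h4:3  h5:0  h6:0  h7:0 ⇒ 12.
Leveled (Item 1@1, Item 2@1, Item 3@2, Item 4@5, Item 5@2): h1:5  h2:5  h3:5  h4:5  h5:5  h6:2  h7:2 ⇒ 5.
Reduction 12 − 5 = 7.

7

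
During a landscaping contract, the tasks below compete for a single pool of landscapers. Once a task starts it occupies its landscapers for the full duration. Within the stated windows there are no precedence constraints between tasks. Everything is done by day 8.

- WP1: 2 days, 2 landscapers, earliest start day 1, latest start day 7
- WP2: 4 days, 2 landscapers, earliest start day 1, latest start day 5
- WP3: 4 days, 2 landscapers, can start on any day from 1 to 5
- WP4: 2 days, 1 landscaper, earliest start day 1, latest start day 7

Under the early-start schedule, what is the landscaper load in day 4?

4

At early start, day 4 has: WP2, WP3.
Demand: 2 + 2 = 4.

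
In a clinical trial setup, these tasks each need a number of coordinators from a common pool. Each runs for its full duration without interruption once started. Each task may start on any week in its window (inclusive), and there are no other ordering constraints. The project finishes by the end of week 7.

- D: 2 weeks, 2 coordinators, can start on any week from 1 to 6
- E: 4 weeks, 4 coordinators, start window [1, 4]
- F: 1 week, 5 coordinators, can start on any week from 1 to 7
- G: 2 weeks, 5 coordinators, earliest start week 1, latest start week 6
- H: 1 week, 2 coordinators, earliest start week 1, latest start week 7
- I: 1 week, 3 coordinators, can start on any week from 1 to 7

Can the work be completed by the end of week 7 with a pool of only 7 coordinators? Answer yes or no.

Schedule D@1, E@1, F@5, G@6, H@3, I@4: w1:6  w2:6  w3:6  w4:7  w5:5  w6:5  w7:5 — peak 7 ≤ 7.

yes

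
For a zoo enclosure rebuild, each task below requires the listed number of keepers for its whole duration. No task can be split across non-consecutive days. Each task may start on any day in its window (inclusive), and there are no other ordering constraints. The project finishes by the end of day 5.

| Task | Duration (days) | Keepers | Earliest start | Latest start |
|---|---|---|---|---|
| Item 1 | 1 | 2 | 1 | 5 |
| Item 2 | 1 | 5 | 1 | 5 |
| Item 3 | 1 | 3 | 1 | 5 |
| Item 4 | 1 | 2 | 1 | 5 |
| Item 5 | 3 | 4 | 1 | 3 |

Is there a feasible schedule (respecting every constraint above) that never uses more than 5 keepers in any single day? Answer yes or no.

no

The minimum achievable peak is 6; 5 < 6, so no feasible schedule stays within the cap.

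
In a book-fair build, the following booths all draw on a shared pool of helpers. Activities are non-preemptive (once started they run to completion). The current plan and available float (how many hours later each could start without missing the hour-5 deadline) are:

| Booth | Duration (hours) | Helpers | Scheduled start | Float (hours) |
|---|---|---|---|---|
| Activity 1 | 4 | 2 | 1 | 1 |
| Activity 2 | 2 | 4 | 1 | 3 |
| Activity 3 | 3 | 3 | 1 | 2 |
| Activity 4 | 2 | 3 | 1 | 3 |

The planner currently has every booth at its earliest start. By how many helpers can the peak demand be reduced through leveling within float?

Early-start peak: h1:12  h2:12  h3:5  h4:2  h5:0 ⇒ 12.
Leveled (Activity 1@1, Activity 2@1, Activity 3@3, Activity 4@3): h1:6  h2:6  h3:8  h4:8  h5:3 ⇒ 8.
Reduction 12 − 8 = 4.

4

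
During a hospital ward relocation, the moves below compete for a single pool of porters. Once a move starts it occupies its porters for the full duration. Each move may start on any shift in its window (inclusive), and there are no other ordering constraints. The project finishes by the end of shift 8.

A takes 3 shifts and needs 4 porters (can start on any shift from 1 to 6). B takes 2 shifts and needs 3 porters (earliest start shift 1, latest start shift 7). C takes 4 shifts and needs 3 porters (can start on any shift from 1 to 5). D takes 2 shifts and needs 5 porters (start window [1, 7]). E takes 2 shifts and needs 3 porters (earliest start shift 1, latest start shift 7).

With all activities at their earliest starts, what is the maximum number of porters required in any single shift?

Early-start schedule: A@1, B@1, C@1, D@1, E@1.
Load per shift: shift 1: 18, shift 2: 18, shift 3: 7, shift 4: 3, shift 5: 0, shift 6: 0, shift 7: 0, shift 8: 0.
Peak is 18.

18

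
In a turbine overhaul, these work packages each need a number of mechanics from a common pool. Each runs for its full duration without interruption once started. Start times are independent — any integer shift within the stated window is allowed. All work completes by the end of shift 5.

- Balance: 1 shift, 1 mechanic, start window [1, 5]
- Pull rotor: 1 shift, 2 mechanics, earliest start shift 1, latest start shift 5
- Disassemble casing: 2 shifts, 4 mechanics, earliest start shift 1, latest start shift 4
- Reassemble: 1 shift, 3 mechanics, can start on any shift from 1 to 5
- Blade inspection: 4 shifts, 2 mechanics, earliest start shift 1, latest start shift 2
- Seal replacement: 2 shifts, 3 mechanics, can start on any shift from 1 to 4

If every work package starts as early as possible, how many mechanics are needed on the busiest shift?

Early-start schedule: Balance@1, Pull rotor@1, Disassemble casing@1, Reassemble@1, Blade inspection@1, Seal replacement@1.
Load per shift: shift 1: 15, shift 2: 9, shift 3: 2, shift 4: 2, shift 5: 0.
Peak is 15.

15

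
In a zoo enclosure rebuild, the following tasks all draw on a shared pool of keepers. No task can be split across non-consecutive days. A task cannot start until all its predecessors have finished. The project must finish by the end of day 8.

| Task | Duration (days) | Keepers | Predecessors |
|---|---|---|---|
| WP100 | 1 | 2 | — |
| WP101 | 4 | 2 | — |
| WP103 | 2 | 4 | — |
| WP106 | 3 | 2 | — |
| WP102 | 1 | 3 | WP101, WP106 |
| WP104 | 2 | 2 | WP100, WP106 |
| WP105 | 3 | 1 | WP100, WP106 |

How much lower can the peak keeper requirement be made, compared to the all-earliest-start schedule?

5

Early-start peak: d1:10  d2:8  d3:4  d4:5  d5:6  d6:1  d7:0  d8:0 ⇒ 10.
Leveled (WP100@1, WP101@1, WP103@5, WP106@2, WP102@8, WP104@7, WP105@5): d1:4  d2:4  d3:4  d4:4  d5:5  d6:5  d7:3  d8:5 ⇒ 5.
Reduction 10 − 5 = 5.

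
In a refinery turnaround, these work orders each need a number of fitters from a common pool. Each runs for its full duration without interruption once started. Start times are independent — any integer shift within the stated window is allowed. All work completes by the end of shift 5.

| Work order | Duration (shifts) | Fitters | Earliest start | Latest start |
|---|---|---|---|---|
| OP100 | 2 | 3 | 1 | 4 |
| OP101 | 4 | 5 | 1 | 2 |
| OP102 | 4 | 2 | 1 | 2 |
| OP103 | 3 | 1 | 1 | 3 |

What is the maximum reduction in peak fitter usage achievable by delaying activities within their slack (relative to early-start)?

1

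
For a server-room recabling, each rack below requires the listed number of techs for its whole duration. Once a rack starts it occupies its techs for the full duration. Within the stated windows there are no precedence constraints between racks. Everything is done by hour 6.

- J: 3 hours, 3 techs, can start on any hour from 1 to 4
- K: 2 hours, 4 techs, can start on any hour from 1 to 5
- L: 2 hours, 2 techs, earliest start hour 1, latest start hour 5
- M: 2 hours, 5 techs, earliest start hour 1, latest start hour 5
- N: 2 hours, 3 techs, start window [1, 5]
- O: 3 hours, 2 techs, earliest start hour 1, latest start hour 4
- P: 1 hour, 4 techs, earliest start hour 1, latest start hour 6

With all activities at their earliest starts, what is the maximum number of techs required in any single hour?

23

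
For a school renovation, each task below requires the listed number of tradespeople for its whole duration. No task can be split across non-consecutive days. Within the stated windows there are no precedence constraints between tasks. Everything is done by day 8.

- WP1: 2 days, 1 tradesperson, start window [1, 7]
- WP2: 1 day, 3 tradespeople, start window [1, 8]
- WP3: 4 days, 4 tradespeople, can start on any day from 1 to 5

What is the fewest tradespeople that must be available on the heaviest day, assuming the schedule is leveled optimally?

4

Early-start (WP1@1, WP2@1, WP3@1) gives peak 8: d1:8  d2:5  d3:4  d4:4  d5:0  d6:0  d7:0  d8:0.
Shift WP3→3.
Schedule WP1@1, WP2@1, WP3@3: d1:4  d2:1  d3:4  d4:4  d5:4  d6:4  d7:0  d8:0 — peak 4.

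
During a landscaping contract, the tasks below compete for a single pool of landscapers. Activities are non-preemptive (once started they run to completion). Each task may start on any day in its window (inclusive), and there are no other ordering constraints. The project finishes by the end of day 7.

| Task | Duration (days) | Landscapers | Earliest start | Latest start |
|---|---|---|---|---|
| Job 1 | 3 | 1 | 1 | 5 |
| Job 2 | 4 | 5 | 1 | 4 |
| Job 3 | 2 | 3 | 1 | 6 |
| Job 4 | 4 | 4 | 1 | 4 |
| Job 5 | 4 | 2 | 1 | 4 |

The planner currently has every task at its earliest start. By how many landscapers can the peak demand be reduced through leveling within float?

4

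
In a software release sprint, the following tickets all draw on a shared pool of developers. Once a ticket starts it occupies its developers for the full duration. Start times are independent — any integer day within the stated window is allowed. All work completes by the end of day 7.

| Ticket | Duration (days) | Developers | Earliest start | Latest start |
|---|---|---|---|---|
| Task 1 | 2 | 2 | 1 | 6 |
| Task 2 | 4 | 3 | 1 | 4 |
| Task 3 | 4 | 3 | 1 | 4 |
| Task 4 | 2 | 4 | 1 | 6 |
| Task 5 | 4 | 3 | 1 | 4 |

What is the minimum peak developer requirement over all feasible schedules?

9

Early-start (Task 1@1, Task 2@1, Task 3@1, Task 4@1, Task 5@1) gives peak 15: d1:15  d2:15  d3:9  d4:9  d5:0  d6:0  d7:0.
Shift Task 4→5, Task 5→3.
Schedule Task 1@1, Task 2@1, Task 3@1, Task 4@5, Task 5@3: d1:8  d2:8  d3:9  d4:9  d5:7  d6:7  d7:0 — peak 9.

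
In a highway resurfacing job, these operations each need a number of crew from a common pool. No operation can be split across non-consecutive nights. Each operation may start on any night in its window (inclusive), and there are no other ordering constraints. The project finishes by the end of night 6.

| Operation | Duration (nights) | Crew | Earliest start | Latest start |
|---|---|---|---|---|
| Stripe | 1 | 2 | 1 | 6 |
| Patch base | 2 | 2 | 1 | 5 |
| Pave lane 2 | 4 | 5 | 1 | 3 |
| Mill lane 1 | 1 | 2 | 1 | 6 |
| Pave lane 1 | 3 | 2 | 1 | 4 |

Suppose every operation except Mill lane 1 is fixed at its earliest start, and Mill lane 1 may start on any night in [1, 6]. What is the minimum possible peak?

11

Mill lane 1@1: n1:13  n2:9  n3:7  n4:5  n5:0  n6:0 → peak 13
Mill lane 1@2: n1:11  n2:11  n3:7  n4:5  n5:0  n6:0 → peak 11
Mill lane 1@3: n1:11  n2:9  n3:9  n4:5  n5:0  n6:0 → peak 11
Mill lane 1@4: n1:11  n2:9  n3:7  n4:7  n5:0  n6:0 → peak 11
Mill lane 1@5: n1:11  n2:9  n3:7  n4:5  n5:2  n6:0 → peak 11
Mill lane 1@6: n1:11  n2:9  n3:7  n4:5  n5:0  n6:2 → peak 11
Best is Mill lane 1@2, peak 11.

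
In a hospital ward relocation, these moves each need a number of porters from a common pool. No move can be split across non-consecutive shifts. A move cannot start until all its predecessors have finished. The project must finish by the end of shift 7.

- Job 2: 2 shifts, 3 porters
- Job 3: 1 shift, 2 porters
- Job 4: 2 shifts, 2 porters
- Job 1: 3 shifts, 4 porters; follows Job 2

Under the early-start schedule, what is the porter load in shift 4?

4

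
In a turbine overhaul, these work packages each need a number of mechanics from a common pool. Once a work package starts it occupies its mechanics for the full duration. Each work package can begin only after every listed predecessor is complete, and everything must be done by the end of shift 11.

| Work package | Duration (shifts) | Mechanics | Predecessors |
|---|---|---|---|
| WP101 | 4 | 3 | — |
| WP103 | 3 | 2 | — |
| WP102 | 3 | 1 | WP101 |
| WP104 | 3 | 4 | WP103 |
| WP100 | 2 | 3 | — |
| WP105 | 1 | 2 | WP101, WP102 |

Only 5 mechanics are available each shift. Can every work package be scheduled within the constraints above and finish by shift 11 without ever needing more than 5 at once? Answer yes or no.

yes

Schedule WP101@1, WP103@1, WP102@5, WP104@5, WP100@8, WP105@8: s1:5  s2:5  s3:5  s4:3  s5:5  s6:5  s7:5  s8:5  s9:3  s10:0  s11:0 — peak 5 ≤ 5.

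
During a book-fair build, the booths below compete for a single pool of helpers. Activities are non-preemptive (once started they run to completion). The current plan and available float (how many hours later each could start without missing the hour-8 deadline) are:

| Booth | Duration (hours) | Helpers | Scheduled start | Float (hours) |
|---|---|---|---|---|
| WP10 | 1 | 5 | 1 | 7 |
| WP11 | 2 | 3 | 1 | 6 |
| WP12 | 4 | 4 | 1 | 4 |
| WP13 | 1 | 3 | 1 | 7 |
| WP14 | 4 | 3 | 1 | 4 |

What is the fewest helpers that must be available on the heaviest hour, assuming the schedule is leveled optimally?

7

Early-start (WP10@1, WP11@1, WP12@1, WP13@1, WP14@1) gives peak 18: h1:18  h2:10  h3:7  h4:7  h5:0  h6:0  h7:0  h8:0.
Shift WP11→2, WP12→2, WP13→4, WP14→5.
Schedule WP10@1, WP11@2, WP12@2, WP13@4, WP14@5: h1:5  h2:7  h3:7  h4:7  h5:7  h6:3  h7:3  h8:3 — peak 7.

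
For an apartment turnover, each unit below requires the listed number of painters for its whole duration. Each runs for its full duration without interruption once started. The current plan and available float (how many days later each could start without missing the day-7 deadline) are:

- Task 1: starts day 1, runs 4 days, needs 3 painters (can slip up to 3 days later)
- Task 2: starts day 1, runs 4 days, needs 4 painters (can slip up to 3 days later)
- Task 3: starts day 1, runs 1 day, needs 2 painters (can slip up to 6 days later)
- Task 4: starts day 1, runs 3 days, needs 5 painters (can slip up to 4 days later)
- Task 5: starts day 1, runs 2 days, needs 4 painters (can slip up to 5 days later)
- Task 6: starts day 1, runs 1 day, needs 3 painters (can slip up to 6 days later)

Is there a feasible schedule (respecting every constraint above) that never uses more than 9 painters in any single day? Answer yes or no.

yes

Schedule Task 1@1, Task 2@1, Task 3@1, Task 4@5, Task 5@5, Task 6@7: d1:9  d2:7  d3:7  d4:7  d5:9  d6:9  d7:8 — peak 9 ≤ 9.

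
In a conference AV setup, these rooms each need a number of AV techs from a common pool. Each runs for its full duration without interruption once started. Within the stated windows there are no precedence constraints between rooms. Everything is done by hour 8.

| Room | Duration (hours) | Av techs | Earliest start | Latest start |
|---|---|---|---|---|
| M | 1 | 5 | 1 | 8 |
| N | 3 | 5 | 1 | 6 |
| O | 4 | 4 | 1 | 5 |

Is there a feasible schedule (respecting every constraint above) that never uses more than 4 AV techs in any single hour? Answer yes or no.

no

Total AV tech-hours = 36; over 8 hours the average is 36/8 > 4, so some hour must exceed 4.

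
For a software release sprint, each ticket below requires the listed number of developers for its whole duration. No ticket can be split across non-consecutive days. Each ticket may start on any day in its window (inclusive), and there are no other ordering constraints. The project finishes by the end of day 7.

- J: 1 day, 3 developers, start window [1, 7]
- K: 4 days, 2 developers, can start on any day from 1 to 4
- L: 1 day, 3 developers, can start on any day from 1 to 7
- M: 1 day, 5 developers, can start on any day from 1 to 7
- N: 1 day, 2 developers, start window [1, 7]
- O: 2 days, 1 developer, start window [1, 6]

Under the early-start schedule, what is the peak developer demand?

Early-start schedule: J@1, K@1, L@1, M@1, N@1, O@1.
Load per day: day 1: 16, day 2: 3, day 3: 2, day 4: 2, day 5: 0, day 6: 0, day 7: 0.
Peak is 16.

16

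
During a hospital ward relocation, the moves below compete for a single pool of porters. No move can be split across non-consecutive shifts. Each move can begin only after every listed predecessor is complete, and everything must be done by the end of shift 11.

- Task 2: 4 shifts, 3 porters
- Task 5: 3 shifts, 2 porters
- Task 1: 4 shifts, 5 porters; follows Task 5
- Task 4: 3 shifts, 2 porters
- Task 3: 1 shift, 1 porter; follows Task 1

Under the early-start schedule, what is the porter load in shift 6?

5

At early start, shift 6 has: Task 1.
Demand: 5 = 5.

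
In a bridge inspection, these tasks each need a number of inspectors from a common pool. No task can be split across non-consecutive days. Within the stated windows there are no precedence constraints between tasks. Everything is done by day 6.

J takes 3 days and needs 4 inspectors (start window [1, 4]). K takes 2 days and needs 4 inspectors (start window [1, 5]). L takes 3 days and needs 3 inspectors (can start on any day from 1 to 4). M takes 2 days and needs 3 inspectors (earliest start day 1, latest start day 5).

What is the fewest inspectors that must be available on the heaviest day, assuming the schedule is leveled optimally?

Early-start (J@1, K@1, L@1, M@1) gives peak 14: d1:14  d2:14  d3:7  d4:0  d5:0  d6:0.
Shift K→4, M→4.
Schedule J@1, K@4, L@1, M@4: d1:7  d2:7  d3:7  d4:7  d5:7  d6:0 — peak 7.

7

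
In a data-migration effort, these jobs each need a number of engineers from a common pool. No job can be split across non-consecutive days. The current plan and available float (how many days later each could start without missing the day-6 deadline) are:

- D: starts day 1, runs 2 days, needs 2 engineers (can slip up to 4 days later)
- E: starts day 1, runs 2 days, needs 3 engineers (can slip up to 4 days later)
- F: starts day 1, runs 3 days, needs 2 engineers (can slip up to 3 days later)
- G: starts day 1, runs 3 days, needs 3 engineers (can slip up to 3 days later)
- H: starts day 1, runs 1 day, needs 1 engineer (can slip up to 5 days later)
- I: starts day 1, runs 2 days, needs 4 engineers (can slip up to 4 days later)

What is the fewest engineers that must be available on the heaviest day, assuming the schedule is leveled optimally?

6

Early-start (D@1, E@1, F@1, G@1, H@1, I@1) gives peak 15: d1:15  d2:14  d3:5  d4:0  d5:0  d6:0.
Shift E→3, F→4, I→5.
Schedule D@1, E@3, F@4, G@1, H@1, I@5: d1:6  d2:5  d3:6  d4:5  d5:6  d6:6 — peak 6.
Total engineer-days = 34 over 6 days ⇒ peak ≥ ⌈34/6⌉ = 6, so 6 is optimal.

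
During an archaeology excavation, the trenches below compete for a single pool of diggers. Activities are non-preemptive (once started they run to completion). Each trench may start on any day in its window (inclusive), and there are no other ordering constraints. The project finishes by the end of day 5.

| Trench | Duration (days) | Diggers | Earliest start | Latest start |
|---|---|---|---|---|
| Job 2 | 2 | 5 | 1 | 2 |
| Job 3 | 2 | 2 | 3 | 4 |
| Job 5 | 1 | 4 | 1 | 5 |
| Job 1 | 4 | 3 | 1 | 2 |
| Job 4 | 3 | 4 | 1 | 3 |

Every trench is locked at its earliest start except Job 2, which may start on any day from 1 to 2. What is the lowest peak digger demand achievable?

14

Job 2@1: d1:16  d2:12  d3:9  d4:5  d5:0 → peak 16
Job 2@2: d1:11  d2:12  d3:14  d4:5  d5:0 → peak 14
Best is Job 2@2, peak 14.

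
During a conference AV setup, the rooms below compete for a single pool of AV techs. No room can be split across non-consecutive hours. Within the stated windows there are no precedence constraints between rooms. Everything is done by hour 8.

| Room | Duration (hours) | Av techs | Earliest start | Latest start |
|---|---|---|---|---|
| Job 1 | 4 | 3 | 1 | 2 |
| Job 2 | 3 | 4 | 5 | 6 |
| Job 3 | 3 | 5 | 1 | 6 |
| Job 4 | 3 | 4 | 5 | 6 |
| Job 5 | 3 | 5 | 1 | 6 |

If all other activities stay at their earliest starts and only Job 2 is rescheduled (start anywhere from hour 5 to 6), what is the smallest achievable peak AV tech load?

Job 2@5: h1:13  h2:13  h3:13  h4:3  h5:8  h6:8  h7:8  h8:0 → peak 13
Job 2@6: h1:13  h2:13  h3:13  h4:3  h5:4  h6:8  h7:8  h8:4 → peak 13
Best is Job 2@5, peak 13.

13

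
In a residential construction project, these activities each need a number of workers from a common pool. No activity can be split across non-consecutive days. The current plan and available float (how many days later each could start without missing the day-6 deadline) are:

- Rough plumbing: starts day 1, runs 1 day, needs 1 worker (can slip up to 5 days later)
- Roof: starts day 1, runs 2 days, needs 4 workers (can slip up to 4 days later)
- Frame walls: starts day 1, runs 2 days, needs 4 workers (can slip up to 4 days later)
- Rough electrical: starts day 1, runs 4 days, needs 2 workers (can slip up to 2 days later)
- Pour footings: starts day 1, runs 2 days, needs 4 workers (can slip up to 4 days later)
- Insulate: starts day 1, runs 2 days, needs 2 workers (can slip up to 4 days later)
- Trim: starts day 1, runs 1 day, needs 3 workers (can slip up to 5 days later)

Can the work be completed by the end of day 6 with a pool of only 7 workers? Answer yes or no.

The minimum achievable peak is 8; 7 < 8, so no feasible schedule stays within the cap.

no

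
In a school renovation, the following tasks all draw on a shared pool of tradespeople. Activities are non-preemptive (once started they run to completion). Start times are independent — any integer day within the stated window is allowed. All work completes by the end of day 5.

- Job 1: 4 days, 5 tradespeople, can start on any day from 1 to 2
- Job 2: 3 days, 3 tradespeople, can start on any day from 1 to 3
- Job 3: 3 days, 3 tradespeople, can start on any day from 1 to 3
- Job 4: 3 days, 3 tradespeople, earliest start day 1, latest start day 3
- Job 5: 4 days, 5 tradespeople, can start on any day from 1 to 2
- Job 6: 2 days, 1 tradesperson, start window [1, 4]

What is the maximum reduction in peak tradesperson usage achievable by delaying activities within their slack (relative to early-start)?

1

Early-start peak: d1:20  d2:20  d3:19  d4:10  d5:0 ⇒ 20.
Leveled (Job 1@1, Job 2@1, Job 3@1, Job 4@1, Job 5@1, Job 6@4): d1:19  d2:19  d3:19  d4:11  d5:1 ⇒ 19.
Reduction 20 − 19 = 1.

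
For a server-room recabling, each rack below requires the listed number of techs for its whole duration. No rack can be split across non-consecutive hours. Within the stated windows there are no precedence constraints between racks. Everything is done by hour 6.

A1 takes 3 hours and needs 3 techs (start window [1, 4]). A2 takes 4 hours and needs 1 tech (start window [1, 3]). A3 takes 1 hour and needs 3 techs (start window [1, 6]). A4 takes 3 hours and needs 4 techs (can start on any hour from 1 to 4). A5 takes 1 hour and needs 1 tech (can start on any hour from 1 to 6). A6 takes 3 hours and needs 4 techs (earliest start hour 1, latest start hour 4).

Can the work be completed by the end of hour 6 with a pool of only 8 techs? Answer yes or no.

yes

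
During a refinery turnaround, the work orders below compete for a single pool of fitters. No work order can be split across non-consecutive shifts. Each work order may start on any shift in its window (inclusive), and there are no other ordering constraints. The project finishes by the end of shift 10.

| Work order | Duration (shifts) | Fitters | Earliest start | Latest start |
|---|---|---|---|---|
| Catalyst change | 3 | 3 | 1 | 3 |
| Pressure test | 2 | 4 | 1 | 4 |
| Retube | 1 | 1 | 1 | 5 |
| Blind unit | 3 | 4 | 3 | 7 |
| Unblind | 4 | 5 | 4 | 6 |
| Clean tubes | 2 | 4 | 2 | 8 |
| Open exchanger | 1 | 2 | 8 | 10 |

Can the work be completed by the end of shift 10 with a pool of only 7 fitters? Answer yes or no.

no

The minimum achievable peak is 8; 7 < 8, so no feasible schedule stays within the cap.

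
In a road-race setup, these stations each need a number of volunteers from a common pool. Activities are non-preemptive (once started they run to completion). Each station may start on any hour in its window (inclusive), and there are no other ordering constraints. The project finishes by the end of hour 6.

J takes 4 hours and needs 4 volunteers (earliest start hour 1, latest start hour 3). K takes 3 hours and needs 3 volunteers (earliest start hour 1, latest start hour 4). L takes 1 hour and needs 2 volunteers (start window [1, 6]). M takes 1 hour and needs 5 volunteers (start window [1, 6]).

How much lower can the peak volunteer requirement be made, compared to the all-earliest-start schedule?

7

Early-start peak: h1:14  h2:7  h3:7  h4:4  h5:0  h6:0 ⇒ 14.
Leveled (J@1, K@1, L@4, M@5): h1:7  h2:7  h3:7  h4:6  h5:5  h6:0 ⇒ 7.
Reduction 14 − 7 = 7.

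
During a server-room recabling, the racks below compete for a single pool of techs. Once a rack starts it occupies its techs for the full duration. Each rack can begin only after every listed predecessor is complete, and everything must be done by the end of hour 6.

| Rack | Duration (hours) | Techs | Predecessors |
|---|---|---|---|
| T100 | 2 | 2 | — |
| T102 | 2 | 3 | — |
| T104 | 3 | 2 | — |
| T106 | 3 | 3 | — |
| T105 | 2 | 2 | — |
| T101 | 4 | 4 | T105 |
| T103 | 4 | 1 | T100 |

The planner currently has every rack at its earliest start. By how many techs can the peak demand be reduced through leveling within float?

3

Early-start peak: h1:12  h2:12  h3:10  h4:5  h5:5  h6:5 ⇒ 12.
Leveled (T100@1, T102@1, T104@1, T106@4, T105@1, T101@3, T103@3): h1:9  h2:9  h3:7  h4:8  h5:8  h6:8 ⇒ 9.
Reduction 12 − 9 = 3.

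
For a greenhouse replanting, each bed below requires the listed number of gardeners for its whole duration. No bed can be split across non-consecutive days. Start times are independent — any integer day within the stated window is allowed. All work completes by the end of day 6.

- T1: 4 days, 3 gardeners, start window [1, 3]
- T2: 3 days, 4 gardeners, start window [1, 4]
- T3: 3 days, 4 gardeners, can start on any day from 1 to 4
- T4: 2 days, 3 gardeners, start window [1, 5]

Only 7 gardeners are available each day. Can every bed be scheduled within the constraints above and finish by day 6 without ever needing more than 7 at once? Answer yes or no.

yes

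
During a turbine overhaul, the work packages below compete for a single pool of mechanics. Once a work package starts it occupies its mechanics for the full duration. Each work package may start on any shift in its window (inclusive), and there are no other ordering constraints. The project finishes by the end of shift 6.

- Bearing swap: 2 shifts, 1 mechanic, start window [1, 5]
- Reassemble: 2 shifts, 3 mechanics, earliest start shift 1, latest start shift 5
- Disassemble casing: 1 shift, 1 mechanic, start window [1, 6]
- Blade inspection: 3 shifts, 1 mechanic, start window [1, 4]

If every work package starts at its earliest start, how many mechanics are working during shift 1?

6

At early start, shift 1 has: Bearing swap, Reassemble, Disassemble casing, Blade inspection.
Demand: 1 + 3 + 1 + 1 = 6.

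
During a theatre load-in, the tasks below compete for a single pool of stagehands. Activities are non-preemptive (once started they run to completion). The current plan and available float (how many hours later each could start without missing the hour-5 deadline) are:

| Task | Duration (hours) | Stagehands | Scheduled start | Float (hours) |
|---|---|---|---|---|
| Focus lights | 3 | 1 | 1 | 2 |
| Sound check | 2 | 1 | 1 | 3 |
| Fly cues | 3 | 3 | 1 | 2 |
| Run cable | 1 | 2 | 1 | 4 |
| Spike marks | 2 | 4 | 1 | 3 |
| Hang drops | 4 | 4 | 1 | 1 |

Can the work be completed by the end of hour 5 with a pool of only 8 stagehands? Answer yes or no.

no

The minimum achievable peak is 9; 8 < 9, so no feasible schedule stays within the cap.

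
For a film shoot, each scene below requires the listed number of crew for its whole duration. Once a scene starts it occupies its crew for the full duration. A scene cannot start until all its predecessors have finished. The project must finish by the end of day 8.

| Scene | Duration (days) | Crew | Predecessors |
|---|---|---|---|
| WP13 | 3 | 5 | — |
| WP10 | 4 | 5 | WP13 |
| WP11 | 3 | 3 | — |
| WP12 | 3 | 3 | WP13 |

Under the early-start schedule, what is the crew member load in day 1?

8

At early start, day 1 has: WP13, WP11.
Demand: 5 + 3 = 8.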